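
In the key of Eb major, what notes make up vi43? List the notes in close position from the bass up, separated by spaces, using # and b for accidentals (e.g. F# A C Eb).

In Eb major, the submediant is C, and the diatonic chord built there is a minor seventh chord.
That chord is spelled C-Eb-G-Bb.
With the 43 figure the chord is in second inversion; from the bass G upward in close position it reads G-Bb-C-Eb.

G Bb C Eb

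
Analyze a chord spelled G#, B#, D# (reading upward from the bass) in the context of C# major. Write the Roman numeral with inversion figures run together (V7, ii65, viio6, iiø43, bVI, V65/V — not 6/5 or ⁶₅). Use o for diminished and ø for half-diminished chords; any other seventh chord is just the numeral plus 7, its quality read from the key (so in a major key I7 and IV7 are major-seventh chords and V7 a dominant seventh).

V

Stacked in thirds the chord is G#-B#-D#: a major triad on G#.
In C# major, G# is the dominant; the diatonic major triad there is V.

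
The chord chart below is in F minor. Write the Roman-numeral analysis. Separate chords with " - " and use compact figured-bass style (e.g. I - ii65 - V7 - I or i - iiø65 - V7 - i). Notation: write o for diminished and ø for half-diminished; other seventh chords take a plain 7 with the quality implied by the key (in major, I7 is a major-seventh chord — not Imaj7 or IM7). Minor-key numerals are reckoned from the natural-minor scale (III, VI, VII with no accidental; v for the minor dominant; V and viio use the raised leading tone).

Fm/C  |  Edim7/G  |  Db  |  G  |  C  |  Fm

i64 - viio65 - VI - V/V - V - i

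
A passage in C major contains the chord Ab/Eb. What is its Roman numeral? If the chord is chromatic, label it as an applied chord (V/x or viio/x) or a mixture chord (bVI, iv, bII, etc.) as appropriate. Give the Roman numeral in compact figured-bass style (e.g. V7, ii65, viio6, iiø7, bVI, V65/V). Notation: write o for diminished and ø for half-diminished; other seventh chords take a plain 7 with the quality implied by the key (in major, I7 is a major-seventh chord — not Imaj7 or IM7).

The pitches Ab-C-Eb form a major triad rooted on Ab.
Ab is the lowered sixth degree of C major (diatonic 6 would be A). This is a major triad on the lowered sixth degree, borrowed from the parallel minor.
With Eb in the bass the chord is in second inversion, so the figured bass is 64.

bVI64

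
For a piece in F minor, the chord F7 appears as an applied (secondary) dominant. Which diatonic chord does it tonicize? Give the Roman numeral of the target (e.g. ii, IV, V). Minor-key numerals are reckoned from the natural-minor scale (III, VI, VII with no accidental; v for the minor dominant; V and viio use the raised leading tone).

iv

The chord is a dominant seventh chord on F.
A dominant resolves down a perfect fifth: F → Bb. In F minor, Bb is scale degree 4, i.e. iv.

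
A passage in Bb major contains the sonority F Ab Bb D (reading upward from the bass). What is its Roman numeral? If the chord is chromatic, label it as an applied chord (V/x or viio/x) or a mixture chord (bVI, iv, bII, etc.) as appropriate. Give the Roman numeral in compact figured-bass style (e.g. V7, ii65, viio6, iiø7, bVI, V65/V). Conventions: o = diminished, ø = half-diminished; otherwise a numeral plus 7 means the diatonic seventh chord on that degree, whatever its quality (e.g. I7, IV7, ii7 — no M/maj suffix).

V43/IV

Stacked in thirds the chord is Bb-D-F-Ab: a dominant seventh chord on Bb.
Bb is not a diatonic chord root with this quality in Bb major, but it lies a perfect fifth above Eb (IV), so the chord functions as an applied dominant of IV.
With F in the bass the chord is in second inversion, so the figured bass is 43.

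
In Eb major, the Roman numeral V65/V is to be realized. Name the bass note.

A

The applied chord V65/V is rooted on F: F-A-C-Eb.
The figure 65 means first inversion — the third is in the bass.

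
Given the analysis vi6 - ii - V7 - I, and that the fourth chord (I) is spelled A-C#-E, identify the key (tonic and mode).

A major

The anchor chord is a major triad on A, labeled I.
If A is scale degree 1 and the mode makes that degree carry a major triad, the tonic is A and the mode is major.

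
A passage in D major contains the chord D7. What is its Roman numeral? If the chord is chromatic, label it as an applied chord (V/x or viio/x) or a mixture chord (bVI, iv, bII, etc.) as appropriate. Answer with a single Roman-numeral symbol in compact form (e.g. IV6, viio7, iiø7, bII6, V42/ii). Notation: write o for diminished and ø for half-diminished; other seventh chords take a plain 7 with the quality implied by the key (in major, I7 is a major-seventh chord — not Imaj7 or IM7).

V7/IV

Stacked in thirds the chord is D-F#-A-C: a dominant seventh chord on D.
D is not a diatonic chord root with this quality in D major, but it lies a perfect fifth above G (IV), so the chord functions as an applied dominant of IV.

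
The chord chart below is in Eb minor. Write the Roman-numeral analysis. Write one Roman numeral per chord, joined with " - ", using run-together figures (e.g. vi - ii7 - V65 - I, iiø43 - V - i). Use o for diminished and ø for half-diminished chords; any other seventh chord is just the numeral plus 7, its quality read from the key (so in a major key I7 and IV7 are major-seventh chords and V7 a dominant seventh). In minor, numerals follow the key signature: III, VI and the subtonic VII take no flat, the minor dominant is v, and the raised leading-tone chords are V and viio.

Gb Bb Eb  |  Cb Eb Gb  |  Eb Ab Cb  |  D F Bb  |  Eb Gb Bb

Gb-Bb-Eb: minor triad on Eb = scale degree 1 → i6.
Cb-Eb-Gb: root Cb is the submediant; major triad there is VI.
Eb-Ab-Cb: root Ab is the subdominant; minor triad there is iv64.
D-F-Bb has root Bb, degree 5 in Eb minor, so V6.
Eb-Gb-Bb has root Eb, degree 1 in Eb minor, so i.

i6 - VI - iv64 - V6 - i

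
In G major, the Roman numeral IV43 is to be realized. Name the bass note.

IV in G major has root C; the chord is C-E-G-B.
The figure 43 means second inversion — the fifth is in the bass.

G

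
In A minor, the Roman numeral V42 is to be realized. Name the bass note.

D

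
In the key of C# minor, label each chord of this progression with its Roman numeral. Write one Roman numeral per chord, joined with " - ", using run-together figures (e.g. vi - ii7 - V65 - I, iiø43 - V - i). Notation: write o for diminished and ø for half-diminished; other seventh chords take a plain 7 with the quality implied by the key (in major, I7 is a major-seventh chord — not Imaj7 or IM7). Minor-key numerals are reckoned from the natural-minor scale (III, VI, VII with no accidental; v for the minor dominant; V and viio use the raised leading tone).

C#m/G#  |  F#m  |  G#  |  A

i64 - iv - V - VI

C#m/G# has root C#, degree 1 in C# minor, so i64.
F#m has root F#, degree 4 in C# minor, so iv.
G#: root G# is the dominant; major triad there is V.
A has root A, degree 6 in C# minor, so VI.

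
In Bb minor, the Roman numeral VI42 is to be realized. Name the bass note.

F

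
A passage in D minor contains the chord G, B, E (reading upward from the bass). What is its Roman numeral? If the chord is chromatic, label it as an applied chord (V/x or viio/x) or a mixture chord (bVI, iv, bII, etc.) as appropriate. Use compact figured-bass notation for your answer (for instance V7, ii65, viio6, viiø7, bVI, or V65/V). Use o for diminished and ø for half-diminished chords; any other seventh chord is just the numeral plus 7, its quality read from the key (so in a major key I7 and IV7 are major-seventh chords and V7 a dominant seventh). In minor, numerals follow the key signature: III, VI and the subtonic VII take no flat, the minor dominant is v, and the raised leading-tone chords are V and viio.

ii6

The pitches E-G-B form a minor triad rooted on E.
E is the second degree of D minor. This is the minor supertonic, borrowed from the parallel major (the Dorian ii).
With G in the bass the chord is in first inversion, so the figured bass is 6.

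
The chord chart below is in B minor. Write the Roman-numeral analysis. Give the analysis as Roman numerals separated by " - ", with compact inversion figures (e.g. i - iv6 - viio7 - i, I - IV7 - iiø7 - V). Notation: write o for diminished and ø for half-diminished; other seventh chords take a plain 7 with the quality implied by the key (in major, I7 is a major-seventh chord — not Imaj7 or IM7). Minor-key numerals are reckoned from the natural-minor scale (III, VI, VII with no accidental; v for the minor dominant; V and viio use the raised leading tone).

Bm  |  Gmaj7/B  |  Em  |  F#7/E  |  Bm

i - VI65 - iv - V42 - i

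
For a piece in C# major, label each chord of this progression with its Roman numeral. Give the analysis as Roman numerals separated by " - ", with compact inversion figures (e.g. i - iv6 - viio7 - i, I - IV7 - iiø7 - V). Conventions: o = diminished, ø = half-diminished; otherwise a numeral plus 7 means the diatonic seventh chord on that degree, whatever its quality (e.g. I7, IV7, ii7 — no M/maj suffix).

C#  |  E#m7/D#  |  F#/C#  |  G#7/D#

I - iii42 - IV64 - V43

C#: root C# is the tonic; major triad there is I.
E#m7/D# has root E#, degree 3 in C# major, so iii42.
F#/C# has root F#, degree 4 in C# major, so IV64.
G#7/D#: dominant seventh chord on G# = scale degree 5 → V43.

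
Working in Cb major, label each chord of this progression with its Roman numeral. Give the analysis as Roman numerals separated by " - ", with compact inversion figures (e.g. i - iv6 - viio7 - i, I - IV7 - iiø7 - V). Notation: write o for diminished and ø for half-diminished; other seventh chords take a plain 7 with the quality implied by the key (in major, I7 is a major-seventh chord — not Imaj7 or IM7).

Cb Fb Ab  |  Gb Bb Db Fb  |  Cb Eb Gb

IV64 - V7 - I

Cb-Fb-Ab: major triad on Fb = scale degree 4 → IV64.
Gb-Bb-Db-Fb: dominant seventh chord on Gb = scale degree 5 → V7.
Cb-Eb-Gb has root Cb, degree 1 in Cb major, so I.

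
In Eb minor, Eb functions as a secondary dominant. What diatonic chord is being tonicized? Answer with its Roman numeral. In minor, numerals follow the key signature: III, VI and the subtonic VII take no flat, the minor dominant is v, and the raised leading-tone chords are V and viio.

iv

The chord is a major triad on Eb.
A dominant resolves down a perfect fifth: Eb → Ab. In Eb minor, Ab is scale degree 4, i.e. iv.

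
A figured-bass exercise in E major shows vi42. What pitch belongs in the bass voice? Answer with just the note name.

B

vi in E major has root C#; the chord is C#-E-G#-B.
The figure 42 means third inversion — the seventh is in the bass.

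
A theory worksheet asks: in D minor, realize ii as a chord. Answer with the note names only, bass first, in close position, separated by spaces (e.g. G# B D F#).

Scale degree 2 in D minor is E; here the chord built on it is altered to a minor triad. ii is the minor supertonic, borrowed from the parallel major (the Dorian ii).
So the chord is E-G-B, a minor triad.

E G B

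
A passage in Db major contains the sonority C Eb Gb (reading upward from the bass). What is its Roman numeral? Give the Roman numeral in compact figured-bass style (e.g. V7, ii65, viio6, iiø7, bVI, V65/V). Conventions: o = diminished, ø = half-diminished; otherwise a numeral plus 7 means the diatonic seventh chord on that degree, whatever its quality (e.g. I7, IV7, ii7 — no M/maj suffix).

Stacked in thirds the chord is C-Eb-Gb: a diminished triad on C.
C is scale degree 7 in Db major, and a diminished triad on that degree is written viio.

viio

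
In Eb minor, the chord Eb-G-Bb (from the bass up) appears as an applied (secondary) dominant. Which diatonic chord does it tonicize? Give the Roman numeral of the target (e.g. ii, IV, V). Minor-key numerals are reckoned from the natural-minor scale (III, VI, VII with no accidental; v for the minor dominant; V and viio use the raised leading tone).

The chord is a major triad on Eb.
A dominant resolves down a perfect fifth: Eb → Ab. In Eb minor, Ab is scale degree 4, i.e. iv.

iv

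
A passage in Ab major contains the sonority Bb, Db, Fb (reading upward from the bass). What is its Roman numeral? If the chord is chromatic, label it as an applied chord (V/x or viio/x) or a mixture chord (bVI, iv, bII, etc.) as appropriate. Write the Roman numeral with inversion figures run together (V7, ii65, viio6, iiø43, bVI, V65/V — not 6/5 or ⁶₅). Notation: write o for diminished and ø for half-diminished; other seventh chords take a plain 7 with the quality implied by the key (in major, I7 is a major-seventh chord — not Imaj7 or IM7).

iio

Stacked in thirds the chord is Bb-Db-Fb: a diminished triad on Bb.
Bb is the second degree of Ab major. This is the diminished supertonic triad, borrowed from the parallel minor.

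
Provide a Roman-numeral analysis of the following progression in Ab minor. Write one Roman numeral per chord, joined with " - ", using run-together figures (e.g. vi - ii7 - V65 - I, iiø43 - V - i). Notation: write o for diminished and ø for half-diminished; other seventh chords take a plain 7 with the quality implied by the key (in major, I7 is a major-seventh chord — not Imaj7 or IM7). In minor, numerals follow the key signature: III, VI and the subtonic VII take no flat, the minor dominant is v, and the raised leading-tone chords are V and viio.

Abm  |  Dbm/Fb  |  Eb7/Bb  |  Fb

i - iv6 - V43 - VI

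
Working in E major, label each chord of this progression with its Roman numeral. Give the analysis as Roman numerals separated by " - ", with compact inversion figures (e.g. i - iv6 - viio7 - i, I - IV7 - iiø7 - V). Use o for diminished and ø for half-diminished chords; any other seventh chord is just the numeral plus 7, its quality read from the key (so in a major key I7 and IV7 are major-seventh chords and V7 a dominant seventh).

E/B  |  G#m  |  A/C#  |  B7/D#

I64 - iii - IV6 - V65

E/B: major triad on E = scale degree 1 → I64.
G#m has root G#, degree 3 in E major, so iii.
A/C#: major triad on A = scale degree 4 → IV6.
B7/D# has root B, degree 5 in E major, so V65.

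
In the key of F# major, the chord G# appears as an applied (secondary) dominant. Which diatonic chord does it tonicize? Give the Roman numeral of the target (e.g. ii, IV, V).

The chord is a major triad on G#.
A dominant resolves down a perfect fifth: G# → C#. In F# major, C# is scale degree 5, i.e. V.

V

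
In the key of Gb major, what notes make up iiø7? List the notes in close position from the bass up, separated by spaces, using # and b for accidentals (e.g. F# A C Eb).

Scale degree 2 in Gb major is Ab; here the chord built on it is altered to a half-diminished seventh chord. iiø7 is the half-diminished supertonic seventh, borrowed from the parallel minor.
So the chord is Ab-Cb-Ebb-Gb, a half-diminished seventh chord.

Ab Cb Ebb Gb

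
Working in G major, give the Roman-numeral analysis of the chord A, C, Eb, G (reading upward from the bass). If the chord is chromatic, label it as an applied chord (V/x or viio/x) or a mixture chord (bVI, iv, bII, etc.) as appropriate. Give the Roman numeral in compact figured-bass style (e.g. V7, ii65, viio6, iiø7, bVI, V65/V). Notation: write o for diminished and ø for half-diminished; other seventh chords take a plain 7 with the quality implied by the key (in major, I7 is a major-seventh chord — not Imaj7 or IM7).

The pitches A-C-Eb-G form a half-diminished seventh chord rooted on A.
A is the second degree of G major. This is the half-diminished supertonic seventh, borrowed from the parallel minor.

iiø7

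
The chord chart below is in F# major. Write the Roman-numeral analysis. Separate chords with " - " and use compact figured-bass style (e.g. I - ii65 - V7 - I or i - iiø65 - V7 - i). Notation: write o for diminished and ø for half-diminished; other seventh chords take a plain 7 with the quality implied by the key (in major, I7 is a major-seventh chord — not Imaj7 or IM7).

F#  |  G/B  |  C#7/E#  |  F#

I - bII6 - V65 - I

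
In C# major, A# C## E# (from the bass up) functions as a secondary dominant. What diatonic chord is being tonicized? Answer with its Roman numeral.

ii

The chord is a major triad on A#.
A dominant resolves down a perfect fifth: A# → D#. In C# major, D# is scale degree 2, i.e. ii.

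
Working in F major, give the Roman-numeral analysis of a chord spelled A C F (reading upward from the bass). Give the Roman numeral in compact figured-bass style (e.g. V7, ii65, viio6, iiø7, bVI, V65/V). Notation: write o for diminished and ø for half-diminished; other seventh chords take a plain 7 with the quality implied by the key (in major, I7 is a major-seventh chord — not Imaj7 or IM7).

The pitches F-A-C form a major triad rooted on F.
In F major, F is the tonic; the diatonic major triad there is I.
With A in the bass the chord is in first inversion, so the figured bass is 6.

I6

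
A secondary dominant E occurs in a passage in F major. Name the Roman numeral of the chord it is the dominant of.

iii

The chord is a major triad on E.
A dominant resolves down a perfect fifth: E → A. In F major, A is scale degree 3, i.e. iii.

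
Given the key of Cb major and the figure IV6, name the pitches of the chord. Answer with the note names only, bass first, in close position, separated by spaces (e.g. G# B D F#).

Ab Cb Fb

The numeral's case and figure indicate a major triad. In Cb major its root, the fourth degree, is Fb.
Stacking thirds from Fb gives Fb-Ab-Cb.
With the 6 figure the chord is in first inversion; from the bass Ab upward in close position it reads Ab-Cb-Fb.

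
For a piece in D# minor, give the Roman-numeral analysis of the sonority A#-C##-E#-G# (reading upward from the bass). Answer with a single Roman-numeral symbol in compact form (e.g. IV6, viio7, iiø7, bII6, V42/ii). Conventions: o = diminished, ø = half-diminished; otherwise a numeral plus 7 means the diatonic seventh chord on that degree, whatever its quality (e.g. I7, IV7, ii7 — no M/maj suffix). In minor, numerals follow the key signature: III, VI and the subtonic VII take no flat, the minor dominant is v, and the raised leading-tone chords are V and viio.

V7

The pitches A#-C##-E#-G# form a dominant seventh chord rooted on A#.
A# is scale degree 5 in D# minor, and a dominant seventh chord on that degree is written V7.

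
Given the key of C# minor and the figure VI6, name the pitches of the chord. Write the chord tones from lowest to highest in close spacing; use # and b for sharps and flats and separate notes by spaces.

In C# minor, the submediant is A, and the diatonic chord built there is a major triad.
Stacking thirds from A gives A-C#-E.
The figured bass 6 indicates first inversion, placing the third (C#) in the bass: C#-E-A.

C# E A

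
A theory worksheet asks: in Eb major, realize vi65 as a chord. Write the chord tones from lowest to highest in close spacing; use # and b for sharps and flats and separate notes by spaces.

Eb G Bb C

The numeral's case and figure indicate a minor seventh chord. In Eb major its root, the submediant, is C.
That chord is spelled C-Eb-G-Bb.
The figured bass 65 indicates first inversion, placing the third (Eb) in the bass: Eb-G-Bb-C.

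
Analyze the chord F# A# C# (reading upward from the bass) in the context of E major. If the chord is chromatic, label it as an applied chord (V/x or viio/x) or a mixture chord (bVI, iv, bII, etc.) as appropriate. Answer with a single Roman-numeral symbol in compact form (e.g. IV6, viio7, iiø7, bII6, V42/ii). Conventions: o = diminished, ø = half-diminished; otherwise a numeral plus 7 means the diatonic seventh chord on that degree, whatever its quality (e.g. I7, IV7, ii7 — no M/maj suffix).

The pitches F#-A#-C# form a major triad rooted on F#.
F# is not a diatonic chord root with this quality in E major, but it lies a perfect fifth above B (V), so the chord functions as an applied dominant of V.

V/V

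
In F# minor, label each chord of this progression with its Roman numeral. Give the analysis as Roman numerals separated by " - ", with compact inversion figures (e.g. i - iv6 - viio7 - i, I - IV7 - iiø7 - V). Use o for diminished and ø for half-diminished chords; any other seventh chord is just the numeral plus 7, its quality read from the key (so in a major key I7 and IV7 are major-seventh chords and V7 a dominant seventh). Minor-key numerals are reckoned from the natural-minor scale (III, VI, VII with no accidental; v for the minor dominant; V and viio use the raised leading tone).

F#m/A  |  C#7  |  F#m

F#m/A: root F# is the tonic; minor triad there is i6.
C#7: root C# is the dominant; dominant seventh chord there is V7.
F#m has root F#, degree 1 in F# minor, so i.

i6 - V7 - i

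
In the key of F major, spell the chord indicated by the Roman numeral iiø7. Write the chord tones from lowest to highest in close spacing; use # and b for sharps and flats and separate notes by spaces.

iiø7 is the half-diminished supertonic seventh, borrowed from the parallel minor. In F major that root is G.
So the chord is G-Bb-Db-F, a half-diminished seventh chord.

G Bb Db F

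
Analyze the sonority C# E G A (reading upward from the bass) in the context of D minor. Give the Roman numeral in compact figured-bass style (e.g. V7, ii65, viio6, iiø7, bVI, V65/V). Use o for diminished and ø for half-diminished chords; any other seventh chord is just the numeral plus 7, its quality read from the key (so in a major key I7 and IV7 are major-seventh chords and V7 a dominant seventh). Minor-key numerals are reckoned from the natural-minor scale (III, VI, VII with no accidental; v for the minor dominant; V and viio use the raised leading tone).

The pitches A-C#-E-G form a dominant seventh chord rooted on A.
A is scale degree 5 in D minor, and a dominant seventh chord on that degree is written V7.
With C# in the bass the chord is in first inversion, so the figured bass is 65.

V65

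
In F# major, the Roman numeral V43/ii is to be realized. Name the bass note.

The applied chord V43/ii is rooted on D#: D#-F##-A#-C#.
The figure 43 means second inversion — the fifth is in the bass.

A#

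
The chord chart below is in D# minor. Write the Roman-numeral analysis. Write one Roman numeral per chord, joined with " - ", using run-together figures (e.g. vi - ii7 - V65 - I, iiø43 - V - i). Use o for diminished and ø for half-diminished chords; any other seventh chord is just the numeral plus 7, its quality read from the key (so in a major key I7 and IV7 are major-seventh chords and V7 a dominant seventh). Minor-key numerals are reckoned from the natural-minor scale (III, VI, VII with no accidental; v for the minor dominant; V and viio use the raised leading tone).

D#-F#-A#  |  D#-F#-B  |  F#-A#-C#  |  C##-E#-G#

D#-F#-A#: root D# is the tonic; minor triad there is i.
D#-F#-B: root B is the submediant; major triad there is VI6.
F#-A#-C#: root F# is the mediant; major triad there is III.
C##-E#-G#: root C## is the leading tone; diminished triad there is viio.

i - VI6 - III - viio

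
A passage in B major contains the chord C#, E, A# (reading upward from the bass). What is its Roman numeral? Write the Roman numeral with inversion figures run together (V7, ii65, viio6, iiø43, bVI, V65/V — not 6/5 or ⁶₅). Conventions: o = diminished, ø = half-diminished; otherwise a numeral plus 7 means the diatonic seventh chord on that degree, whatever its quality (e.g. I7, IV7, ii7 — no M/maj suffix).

viio6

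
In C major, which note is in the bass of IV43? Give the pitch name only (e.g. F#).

C

IV in C major has root F; the chord is F-A-C-E.
The figure 43 means second inversion — the fifth is in the bass.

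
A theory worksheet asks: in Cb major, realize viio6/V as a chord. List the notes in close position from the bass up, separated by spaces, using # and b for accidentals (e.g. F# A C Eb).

The slash marks an applied leading-tone chord: viio of V. In Cb major, V is Gb, so the leading tone to it is F, a half step below.
Building a diminished triad on F gives F-Ab-Cb.
The figured bass 6 indicates first inversion, placing the third (Ab) in the bass: Ab-Cb-F.

Ab Cb F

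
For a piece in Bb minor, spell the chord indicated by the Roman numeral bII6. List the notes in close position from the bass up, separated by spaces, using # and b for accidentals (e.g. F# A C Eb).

bII6 is the Neapolitan sixth — a major triad on the lowered second degree, here in its customary first inversion. In Bb minor that root is Cb.
So the chord is Cb-Eb-Gb.
The figured bass 6 indicates first inversion, placing the third (Eb) in the bass: Eb-Gb-Cb.

Eb Gb Cb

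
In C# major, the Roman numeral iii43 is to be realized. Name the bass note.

B#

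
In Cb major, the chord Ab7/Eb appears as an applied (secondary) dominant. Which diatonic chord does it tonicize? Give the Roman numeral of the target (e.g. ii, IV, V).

The chord is a dominant seventh chord on Ab.
A dominant resolves down a perfect fifth: Ab → Db. In Cb major, Db is scale degree 2, i.e. ii.

ii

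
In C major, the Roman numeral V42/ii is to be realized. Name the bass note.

The applied chord V42/ii is rooted on A: A-C#-E-G.
The figure 42 means third inversion — the seventh is in the bass.

G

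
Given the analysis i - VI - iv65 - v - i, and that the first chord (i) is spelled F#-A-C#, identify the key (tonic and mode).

F# minor

The chord F#m is a minor triad rooted on F#; its label is i.
If F# is scale degree 1 and the mode makes that degree carry a minor triad, the tonic is F# and the mode is minor.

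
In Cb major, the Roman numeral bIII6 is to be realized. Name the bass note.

bIII in Cb major has root Ebb; the chord is Ebb-Gb-Bbb.
The figure 6 means first inversion — the third is in the bass.

Gb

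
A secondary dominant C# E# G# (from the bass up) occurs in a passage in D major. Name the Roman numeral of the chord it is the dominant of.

iii

The chord is a major triad on C#.
A dominant resolves down a perfect fifth: C# → F#. In D major, F# is scale degree 3, i.e. iii.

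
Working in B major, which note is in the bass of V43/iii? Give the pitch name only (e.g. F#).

The applied chord V43/iii is rooted on A#: A#-C##-E#-G#.
The figure 43 means second inversion — the fifth is in the bass.

E#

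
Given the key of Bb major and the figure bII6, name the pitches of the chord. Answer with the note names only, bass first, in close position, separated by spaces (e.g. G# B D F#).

bII6 is the Neapolitan sixth — a major triad on the lowered second degree, here in its customary first inversion. In Bb major that root is Cb.
So the chord is Cb-Eb-Gb, a major triad.
With the 6 figure the chord is in first inversion; from the bass Eb upward in close position it reads Eb-Gb-Cb.

Eb Gb Cb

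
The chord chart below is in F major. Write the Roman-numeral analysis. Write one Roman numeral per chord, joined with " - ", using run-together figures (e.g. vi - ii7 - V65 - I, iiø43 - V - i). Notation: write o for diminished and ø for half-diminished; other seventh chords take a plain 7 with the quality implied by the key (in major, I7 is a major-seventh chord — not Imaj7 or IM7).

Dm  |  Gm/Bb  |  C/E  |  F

vi - ii6 - V6 - I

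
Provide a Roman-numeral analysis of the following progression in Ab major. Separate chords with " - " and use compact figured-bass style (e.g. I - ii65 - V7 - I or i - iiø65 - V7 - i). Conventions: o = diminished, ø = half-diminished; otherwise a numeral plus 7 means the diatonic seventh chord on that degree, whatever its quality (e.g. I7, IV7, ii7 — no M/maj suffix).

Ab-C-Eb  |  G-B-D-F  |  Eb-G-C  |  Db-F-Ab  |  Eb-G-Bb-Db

I - V7/iii - iii6 - IV - V7

Ab-C-Eb: root Ab is the tonic; major triad there is I.
G-B-D-F: chromatic; G is V of iii, so V7/iii.
Eb-G-C has root C, degree 3 in Ab major, so iii6.
Db-F-Ab: root Db is the subdominant; major triad there is IV.
Eb-G-Bb-Db has root Eb, degree 5 in Ab major, so V7.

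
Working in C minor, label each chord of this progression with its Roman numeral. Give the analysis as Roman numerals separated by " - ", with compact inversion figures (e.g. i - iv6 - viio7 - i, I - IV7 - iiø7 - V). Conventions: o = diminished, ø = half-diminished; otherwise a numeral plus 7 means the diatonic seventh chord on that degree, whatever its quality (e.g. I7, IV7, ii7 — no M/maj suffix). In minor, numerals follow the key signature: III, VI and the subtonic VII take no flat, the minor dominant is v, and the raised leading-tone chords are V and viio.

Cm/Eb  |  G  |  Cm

Cm/Eb has root C, degree 1 in C minor, so i6.
G has root G, degree 5 in C minor, so V.
Cm: minor triad on C = scale degree 1 → i.

i6 - V - i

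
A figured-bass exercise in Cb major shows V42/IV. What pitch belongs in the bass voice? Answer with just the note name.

Bbb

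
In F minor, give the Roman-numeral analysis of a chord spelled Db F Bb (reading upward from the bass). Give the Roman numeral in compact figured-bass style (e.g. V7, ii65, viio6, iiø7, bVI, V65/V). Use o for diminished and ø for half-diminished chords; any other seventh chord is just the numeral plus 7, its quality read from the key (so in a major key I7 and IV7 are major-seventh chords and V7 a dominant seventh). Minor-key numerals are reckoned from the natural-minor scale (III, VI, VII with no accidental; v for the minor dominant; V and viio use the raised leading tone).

The pitches Bb-Db-F form a minor triad rooted on Bb.
Bb is scale degree 4 in F minor, and a minor triad on that degree is written iv.
With Db in the bass the chord is in first inversion, so the figured bass is 6.

iv6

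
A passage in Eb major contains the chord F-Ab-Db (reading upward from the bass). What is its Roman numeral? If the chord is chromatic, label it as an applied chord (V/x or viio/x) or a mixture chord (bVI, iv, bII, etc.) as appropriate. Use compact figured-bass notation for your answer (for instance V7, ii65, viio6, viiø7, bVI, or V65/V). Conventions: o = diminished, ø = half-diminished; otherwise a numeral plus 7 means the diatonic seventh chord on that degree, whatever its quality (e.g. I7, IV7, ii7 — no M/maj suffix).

The pitches Db-F-Ab form a major triad rooted on Db.
Db is the lowered seventh degree of Eb major (diatonic 7 would be D). This is a major triad on the lowered seventh degree (the subtonic), borrowed from the parallel minor.
With F in the bass the chord is in first inversion, so the figured bass is 6.

bVII6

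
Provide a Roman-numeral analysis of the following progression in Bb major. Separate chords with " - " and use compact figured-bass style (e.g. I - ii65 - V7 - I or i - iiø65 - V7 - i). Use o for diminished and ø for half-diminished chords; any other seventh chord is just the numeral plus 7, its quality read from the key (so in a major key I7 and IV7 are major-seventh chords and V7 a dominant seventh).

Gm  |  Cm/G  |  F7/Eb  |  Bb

Gm has root G, degree 6 in Bb major, so vi.
Cm/G: minor triad on C = scale degree 2 → ii64.
F7/Eb has root F, degree 5 in Bb major, so V42.
Bb: major triad on Bb = scale degree 1 → I.

vi - ii64 - V42 - I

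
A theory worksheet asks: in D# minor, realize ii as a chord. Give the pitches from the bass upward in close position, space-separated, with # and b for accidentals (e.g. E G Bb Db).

E# G# B#

ii is the minor supertonic, borrowed from the parallel major (the Dorian ii). In D# minor that root is E#.
So the chord is E#-G#-B#, a minor triad.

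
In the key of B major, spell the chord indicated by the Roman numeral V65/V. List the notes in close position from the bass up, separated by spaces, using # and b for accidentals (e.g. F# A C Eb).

E# G# B C#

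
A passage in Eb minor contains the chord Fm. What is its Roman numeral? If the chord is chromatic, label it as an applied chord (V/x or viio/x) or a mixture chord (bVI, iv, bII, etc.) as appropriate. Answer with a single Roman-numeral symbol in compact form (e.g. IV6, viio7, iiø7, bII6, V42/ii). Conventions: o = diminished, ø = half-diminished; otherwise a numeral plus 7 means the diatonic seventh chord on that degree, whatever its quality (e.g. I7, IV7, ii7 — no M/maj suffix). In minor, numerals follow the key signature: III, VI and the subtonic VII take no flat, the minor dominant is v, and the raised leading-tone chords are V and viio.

ii

Stacked in thirds the chord is F-Ab-C: a minor triad on F.
F is the second degree of Eb minor. This is the minor supertonic, borrowed from the parallel major (the Dorian ii).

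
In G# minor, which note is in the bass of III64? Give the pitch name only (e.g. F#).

III in G# minor has root B; the chord is B-D#-F#.
The figure 64 means second inversion — the fifth is in the bass.

F#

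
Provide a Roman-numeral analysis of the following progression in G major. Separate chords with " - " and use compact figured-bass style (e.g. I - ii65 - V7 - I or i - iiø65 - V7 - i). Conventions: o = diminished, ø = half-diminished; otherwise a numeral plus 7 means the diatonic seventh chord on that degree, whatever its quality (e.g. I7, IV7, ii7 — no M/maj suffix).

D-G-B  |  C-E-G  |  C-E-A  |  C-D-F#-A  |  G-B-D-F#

D-G-B has root G, degree 1 in G major, so I64.
C-E-G: major triad on C = scale degree 4 → IV.
C-E-A has root A, degree 2 in G major, so ii6.
C-D-F#-A has root D, degree 5 in G major, so V42.
G-B-D-F#: major seventh chord on G = scale degree 1 → I7.

I64 - IV - ii6 - V42 - I7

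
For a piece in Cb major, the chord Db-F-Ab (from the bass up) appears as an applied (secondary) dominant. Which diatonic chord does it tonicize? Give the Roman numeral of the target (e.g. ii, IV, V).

V

The chord is a major triad on Db.
A dominant resolves down a perfect fifth: Db → Gb. In Cb major, Gb is scale degree 5, i.e. V.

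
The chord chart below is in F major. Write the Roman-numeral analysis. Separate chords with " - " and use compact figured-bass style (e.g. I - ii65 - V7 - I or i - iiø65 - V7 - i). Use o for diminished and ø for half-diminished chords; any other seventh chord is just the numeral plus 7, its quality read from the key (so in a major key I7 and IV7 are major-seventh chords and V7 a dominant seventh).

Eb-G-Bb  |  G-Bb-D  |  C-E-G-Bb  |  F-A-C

Eb-G-Bb: Eb with this quality isn't in the key; it's bVII, borrowed from the parallel minor.
G-Bb-D: minor triad on G = scale degree 2 → ii.
C-E-G-Bb has root C, degree 5 in F major, so V7.
F-A-C: major triad on F = scale degree 1 → I.

bVII - ii - V7 - I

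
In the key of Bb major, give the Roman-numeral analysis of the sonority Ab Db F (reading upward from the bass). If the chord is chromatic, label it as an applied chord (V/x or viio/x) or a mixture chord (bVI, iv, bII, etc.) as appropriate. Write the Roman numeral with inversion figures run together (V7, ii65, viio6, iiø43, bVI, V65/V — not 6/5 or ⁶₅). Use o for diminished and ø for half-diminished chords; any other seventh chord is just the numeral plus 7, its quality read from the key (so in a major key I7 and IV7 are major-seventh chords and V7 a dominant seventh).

bIII64

The pitches Db-F-Ab form a major triad rooted on Db.
Db is the lowered third degree of Bb major (diatonic 3 would be D). This is a major triad on the lowered third degree, borrowed from the parallel minor.
With Ab in the bass the chord is in second inversion, so the figured bass is 64.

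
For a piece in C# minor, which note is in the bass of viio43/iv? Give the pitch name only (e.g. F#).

The applied chord viio43/iv is rooted on E#: E#-G#-B-D.
The figure 43 means second inversion — the fifth is in the bass.

B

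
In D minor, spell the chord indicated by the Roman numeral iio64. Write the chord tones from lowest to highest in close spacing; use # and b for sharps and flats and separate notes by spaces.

The numeral's case and figure indicate a diminished triad. In D minor its root, the second degree, is E.
That chord is spelled E-G-Bb.
The figured bass 64 indicates second inversion, placing the fifth (Bb) in the bass: Bb-E-G.

Bb E G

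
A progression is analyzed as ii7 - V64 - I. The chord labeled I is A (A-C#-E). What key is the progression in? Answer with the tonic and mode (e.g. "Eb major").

The anchor chord is a major triad on A, labeled I.
If A is scale degree 1 and the mode makes that degree carry a major triad, the tonic is A and the mode is major.

A major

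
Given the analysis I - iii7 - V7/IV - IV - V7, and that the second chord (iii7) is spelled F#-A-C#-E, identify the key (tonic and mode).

D major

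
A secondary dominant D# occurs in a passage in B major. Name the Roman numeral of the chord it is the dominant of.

The chord is a major triad on D#.
A dominant resolves down a perfect fifth: D# → G#. In B major, G# is scale degree 6, i.e. vi.

vi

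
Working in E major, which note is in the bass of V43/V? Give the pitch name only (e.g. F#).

C#

The applied chord V43/V is rooted on F#: F#-A#-C#-E.
The figure 43 means second inversion — the fifth is in the bass.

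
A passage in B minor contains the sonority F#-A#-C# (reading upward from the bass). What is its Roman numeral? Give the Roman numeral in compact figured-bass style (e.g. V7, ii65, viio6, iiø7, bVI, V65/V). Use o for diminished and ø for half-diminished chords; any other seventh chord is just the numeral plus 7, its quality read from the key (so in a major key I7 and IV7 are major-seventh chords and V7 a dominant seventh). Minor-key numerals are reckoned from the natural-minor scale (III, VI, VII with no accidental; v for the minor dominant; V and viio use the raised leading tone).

The pitches F#-A#-C# form a major triad rooted on F#.
In B minor, F# is the dominant; the diatonic major triad there is V.

V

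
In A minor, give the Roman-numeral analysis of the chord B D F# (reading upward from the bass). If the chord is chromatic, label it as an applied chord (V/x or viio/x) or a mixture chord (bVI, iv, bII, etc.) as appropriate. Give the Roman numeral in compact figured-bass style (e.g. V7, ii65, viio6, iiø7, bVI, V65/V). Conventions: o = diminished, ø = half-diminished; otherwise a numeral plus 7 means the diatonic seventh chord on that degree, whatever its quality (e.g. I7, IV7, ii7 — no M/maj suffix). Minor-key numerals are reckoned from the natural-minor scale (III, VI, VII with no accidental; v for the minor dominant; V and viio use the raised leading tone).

ii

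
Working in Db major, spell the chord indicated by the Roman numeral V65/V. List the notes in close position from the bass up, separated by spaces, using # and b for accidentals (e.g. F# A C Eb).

G Bb Db Eb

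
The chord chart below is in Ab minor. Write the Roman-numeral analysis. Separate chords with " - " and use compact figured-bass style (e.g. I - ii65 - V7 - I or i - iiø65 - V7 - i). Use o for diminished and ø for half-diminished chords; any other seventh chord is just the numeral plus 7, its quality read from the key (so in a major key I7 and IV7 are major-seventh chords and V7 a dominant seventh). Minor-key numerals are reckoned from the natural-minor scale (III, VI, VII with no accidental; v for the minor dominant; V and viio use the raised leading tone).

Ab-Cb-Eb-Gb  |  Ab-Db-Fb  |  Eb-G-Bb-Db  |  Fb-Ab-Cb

Ab-Cb-Eb-Gb: root Ab is the tonic; minor seventh chord there is i7.
Ab-Db-Fb has root Db, degree 4 in Ab minor, so iv64.
Eb-G-Bb-Db: root Eb is the dominant; dominant seventh chord there is V7.
Fb-Ab-Cb: major triad on Fb = scale degree 6 → VI.

i7 - iv64 - V7 - VI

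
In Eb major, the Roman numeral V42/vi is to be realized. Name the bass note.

The applied chord V42/vi is rooted on G: G-B-D-F.
The figure 42 means third inversion — the seventh is in the bass.

F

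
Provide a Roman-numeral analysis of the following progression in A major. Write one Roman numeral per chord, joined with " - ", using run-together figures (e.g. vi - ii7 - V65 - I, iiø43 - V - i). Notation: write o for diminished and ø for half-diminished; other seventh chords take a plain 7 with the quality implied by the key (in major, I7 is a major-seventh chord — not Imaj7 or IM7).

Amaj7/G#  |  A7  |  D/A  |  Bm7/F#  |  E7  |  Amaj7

I42 - V7/IV - IV64 - ii43 - V7 - I7

Amaj7/G#: major seventh chord on A = scale degree 1 → I42.
A7 is the secondary dominant of IV (dominant seventh chord on A): V7/IV.
D/A: major triad on D = scale degree 4 → IV64.
Bm7/F#: root B is the supertonic; minor seventh chord there is ii43.
E7: dominant seventh chord on E = scale degree 5 → V7.
Amaj7 has root A, degree 1 in A major, so I7.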